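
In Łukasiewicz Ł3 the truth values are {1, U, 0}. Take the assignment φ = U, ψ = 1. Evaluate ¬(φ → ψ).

φ → ψ = U → 1 = 1  [min(1, 1−½+1)]
¬(φ → ψ) = ¬1 = 0

0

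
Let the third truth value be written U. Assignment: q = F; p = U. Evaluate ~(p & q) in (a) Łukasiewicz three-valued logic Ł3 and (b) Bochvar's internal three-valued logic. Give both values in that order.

In Łukasiewicz three-valued logic Ł3: p & q = U & F = F
~(p & q) = ~F = T
In Bochvar's internal three-valued logic: p & q = U & F = U
~(p & q) = ~U = U
They differ because Łukasiewicz three-valued logic Ł3 and Bochvar's internal three-valued logic treat U differently under the binary connectives.

T; U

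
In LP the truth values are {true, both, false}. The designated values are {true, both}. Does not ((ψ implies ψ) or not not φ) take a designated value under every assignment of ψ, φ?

No

Countermodel: ψ=true, φ=true gives false, which is not designated.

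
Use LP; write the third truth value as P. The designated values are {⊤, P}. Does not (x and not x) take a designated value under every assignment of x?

Yes

Every assignment of x over {⊤, P, ⊥} gives a value in {⊤, P}.
In particular, with x=P: not (x and not x) = P.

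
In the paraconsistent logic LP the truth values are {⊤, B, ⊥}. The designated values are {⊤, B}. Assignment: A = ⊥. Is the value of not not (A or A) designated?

No

A or A = ⊥ or ⊥ = ⊥
not (A or A) = not ⊥ = ⊤
not not (A or A) = not ⊤ = ⊥
⊥ ∉ {⊤, B}.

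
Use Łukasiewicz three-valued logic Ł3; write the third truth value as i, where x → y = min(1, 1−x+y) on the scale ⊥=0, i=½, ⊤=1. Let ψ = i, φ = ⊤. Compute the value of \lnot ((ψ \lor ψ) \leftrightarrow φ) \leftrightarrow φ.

ψ \lor ψ = i \lor i = i
(ψ \lor ψ) \leftrightarrow φ = i \leftrightarrow ⊤ = i  [1 − |½−1|]
\lnot ((ψ \lor ψ) \leftrightarrow φ) = \lnot i = i
\lnot ((ψ \lor ψ) \leftrightarrow φ) \leftrightarrow φ = i \leftrightarrow ⊤ = i

i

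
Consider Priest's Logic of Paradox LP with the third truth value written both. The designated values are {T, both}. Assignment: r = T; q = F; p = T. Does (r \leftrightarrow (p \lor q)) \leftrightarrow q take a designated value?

p \lor q = T \lor F = T
r \leftrightarrow (p \lor q) = T \leftrightarrow T = T
(r \leftrightarrow (p \lor q)) \leftrightarrow q = T \leftrightarrow F = F
F ∉ {T, both}.

No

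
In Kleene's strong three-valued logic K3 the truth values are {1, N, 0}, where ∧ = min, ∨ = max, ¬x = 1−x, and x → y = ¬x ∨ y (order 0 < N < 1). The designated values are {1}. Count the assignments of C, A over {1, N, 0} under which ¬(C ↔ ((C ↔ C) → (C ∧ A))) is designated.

Designated under: (C=1, A=0).

1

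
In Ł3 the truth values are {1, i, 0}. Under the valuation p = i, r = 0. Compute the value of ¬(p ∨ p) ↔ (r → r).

p ∨ p = i ∨ i = i
¬(p ∨ p) = ¬i = i
r → r = 0 → 0 = 1
¬(p ∨ p) ↔ (r → r) = i ↔ 1 = i

i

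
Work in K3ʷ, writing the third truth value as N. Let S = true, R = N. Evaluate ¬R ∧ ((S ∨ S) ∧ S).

N

¬R = ¬N = N
S ∨ S = true ∨ true = true
(S ∨ S) ∧ S = true ∧ true = true
¬R ∧ ((S ∨ S) ∧ S) = N ∧ true = N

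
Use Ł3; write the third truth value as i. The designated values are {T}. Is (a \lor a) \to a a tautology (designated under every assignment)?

Yes

Every assignment of a over {T, i, F} gives a value in {T}.
In particular, with a=i: (a \lor a) \to a = T.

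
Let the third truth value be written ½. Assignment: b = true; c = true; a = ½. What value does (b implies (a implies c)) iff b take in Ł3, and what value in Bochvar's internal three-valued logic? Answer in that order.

true; ½

In Ł3: a implies c = ½ implies true = true  [min(1, 1−½+1)]
b implies (a implies c) = true implies true = true
(b implies (a implies c)) iff b = true iff true = true
In Bochvar's internal three-valued logic: a implies c = ½ implies true = ½  [any arg is the third value ⇒ result is the third value]
b implies (a implies c) = true implies ½ = ½
(b implies (a implies c)) iff b = ½ iff true = ½
They differ because Ł3 and Bochvar's internal three-valued logic treat ½ differently under the binary connectives.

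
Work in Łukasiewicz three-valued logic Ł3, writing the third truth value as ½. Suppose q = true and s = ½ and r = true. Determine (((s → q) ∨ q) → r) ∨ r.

true

s → q = ½ → true = true
(s → q) ∨ q = true ∨ true = true
((s → q) ∨ q) → r = true → true = true
(((s → q) ∨ q) → r) ∨ r = true ∨ true = true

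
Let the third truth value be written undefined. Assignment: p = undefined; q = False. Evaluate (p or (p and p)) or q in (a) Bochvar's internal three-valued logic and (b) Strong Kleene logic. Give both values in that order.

undefined; undefined

In Bochvar's internal three-valued logic: p and p = undefined and undefined = undefined
p or (p and p) = undefined or undefined = undefined
(p or (p and p)) or q = undefined or False = undefined
In Strong Kleene logic: p and p = undefined and undefined = undefined
p or (p and p) = undefined or undefined = undefined
(p or (p and p)) or q = undefined or False = undefined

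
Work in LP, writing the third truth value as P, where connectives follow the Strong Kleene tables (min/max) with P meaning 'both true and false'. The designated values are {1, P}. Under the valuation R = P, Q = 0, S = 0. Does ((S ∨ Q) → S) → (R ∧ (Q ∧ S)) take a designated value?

No

S ∨ Q = 0 ∨ 0 = 0
(S ∨ Q) → S = 0 → 0 = 1
Q ∧ S = 0 ∧ 0 = 0
R ∧ (Q ∧ S) = P ∧ 0 = 0
((S ∨ Q) → S) → (R ∧ (Q ∧ S)) = 1 → 0 = 0
0 ∉ {1, P}.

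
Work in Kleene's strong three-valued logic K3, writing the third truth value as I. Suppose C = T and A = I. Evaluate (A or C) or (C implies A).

A or C = I or T = T
C implies A = T implies I = I  [not T or I]
(A or C) or (C implies A) = T or I = T

T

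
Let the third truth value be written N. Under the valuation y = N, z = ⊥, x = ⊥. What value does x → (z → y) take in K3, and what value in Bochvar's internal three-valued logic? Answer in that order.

⊤; N

In K3: z → y = ⊥ → N = ⊤  [¬⊥ ∨ N]
x → (z → y) = ⊥ → ⊤ = ⊤
In Bochvar's internal three-valued logic: z → y = ⊥ → N = N  [any arg is the third value ⇒ result is the third value]
x → (z → y) = ⊥ → N = N
They differ because K3 and Bochvar's internal three-valued logic treat N differently under the binary connectives.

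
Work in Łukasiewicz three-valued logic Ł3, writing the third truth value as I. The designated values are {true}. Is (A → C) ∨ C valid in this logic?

No

Countermodel: A=true, C=I gives I, which is not designated.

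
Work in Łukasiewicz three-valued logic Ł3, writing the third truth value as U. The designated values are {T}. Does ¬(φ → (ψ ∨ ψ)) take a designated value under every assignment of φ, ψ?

No

Countermodel: φ=T, ψ=T gives F, which is not designated.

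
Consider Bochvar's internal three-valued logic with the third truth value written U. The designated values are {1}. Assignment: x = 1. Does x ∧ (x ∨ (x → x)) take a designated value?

Yes

x → x = 1 → 1 = 1
x ∨ (x → x) = 1 ∨ 1 = 1
x ∧ (x ∨ (x → x)) = 1 ∧ 1 = 1
1 ∈ {1}.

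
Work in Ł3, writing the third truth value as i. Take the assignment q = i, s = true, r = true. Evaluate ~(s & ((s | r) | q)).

s | r = true | true = true
(s | r) | q = true | i = true
s & ((s | r) | q) = true & true = true
~(s & ((s | r) | q)) = ~true = false

false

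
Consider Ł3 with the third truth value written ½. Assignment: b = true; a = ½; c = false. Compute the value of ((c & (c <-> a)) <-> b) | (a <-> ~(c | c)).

c <-> a = false <-> ½ = ½
c & (c <-> a) = false & ½ = false
(c & (c <-> a)) <-> b = false <-> true = false
c | c = false | false = false
~(c | c) = ~false = true
a <-> ~(c | c) = ½ <-> true = ½
((c & (c <-> a)) <-> b) | (a <-> ~(c | c)) = false | ½ = ½

½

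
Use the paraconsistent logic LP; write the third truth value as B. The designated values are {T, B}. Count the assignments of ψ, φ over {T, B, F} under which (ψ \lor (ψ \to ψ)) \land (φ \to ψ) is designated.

8

Of the 9 assignments, 8 give a value in {T, B}.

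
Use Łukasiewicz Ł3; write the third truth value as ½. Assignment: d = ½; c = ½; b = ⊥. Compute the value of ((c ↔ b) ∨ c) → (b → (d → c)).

c ↔ b = ½ ↔ ⊥ = ½  [1 − |½−0|]
(c ↔ b) ∨ c = ½ ∨ ½ = ½
d → c = ½ → ½ = ⊤
b → (d → c) = ⊥ → ⊤ = ⊤
((c ↔ b) ∨ c) → (b → (d → c)) = ½ → ⊤ = ⊤

⊤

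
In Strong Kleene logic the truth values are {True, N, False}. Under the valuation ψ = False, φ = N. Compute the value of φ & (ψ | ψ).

False

ψ | ψ = False | False = False
φ & (ψ | ψ) = N & False = False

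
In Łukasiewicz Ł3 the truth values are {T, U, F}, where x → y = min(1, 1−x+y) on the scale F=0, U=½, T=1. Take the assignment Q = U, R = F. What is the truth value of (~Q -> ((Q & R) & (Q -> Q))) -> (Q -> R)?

T

~Q = ~U = U
Q & R = U & F = F
Q -> Q = U -> U = T  [min(1, 1−½+½)]
(Q & R) & (Q -> Q) = F & T = F
~Q -> ((Q & R) & (Q -> Q)) = U -> F = U
Q -> R = U -> F = U
(~Q -> ((Q & R) & (Q -> Q))) -> (Q -> R) = U -> U = T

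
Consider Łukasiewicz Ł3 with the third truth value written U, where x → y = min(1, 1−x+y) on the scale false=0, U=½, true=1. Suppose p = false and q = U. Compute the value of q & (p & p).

false

p & p = false & false = false
q & (p & p) = U & false = false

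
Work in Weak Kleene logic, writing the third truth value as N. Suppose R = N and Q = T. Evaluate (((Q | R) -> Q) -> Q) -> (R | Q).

N

Q | R = T | N = N
(Q | R) -> Q = N -> T = N  [any arg is the third value ⇒ result is the third value]
((Q | R) -> Q) -> Q = N -> T = N
R | Q = N | T = N
(((Q | R) -> Q) -> Q) -> (R | Q) = N -> N = N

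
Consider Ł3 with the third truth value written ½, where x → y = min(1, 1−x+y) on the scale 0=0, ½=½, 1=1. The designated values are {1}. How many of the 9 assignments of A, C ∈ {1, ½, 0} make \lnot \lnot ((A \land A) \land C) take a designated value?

1

Designated under: (A=1, C=1).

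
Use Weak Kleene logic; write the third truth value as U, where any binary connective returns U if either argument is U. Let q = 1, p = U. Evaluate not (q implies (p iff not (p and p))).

p and p = U and U = U
not (p and p) = not U = U
p iff not (p and p) = U iff U = U
q implies (p iff not (p and p)) = 1 implies U = U  [any arg is the third value ⇒ result is the third value]
not (q implies (p iff not (p and p))) = not U = U

U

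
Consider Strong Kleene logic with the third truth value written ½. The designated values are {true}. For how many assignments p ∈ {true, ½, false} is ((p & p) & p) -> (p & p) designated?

p=true: true ✓
p=½: ½ ·
p=false: true ✓

2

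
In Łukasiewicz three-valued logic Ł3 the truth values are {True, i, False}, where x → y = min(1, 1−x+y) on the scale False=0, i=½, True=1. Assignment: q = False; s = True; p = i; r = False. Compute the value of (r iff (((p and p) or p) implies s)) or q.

False

p and p = i and i = i
(p and p) or p = i or i = i
((p and p) or p) implies s = i implies True = True  [min(1, 1−½+1)]
r iff (((p and p) or p) implies s) = False iff True = False
(r iff (((p and p) or p) implies s)) or q = False or False = False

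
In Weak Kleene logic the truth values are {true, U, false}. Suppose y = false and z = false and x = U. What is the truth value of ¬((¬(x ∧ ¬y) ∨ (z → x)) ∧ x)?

¬y = ¬false = true
x ∧ ¬y = U ∧ true = U
¬(x ∧ ¬y) = ¬U = U
z → x = false → U = U  [any arg is the third value ⇒ result is the third value]
¬(x ∧ ¬y) ∨ (z → x) = U ∨ U = U
(¬(x ∧ ¬y) ∨ (z → x)) ∧ x = U ∧ U = U
¬((¬(x ∧ ¬y) ∨ (z → x)) ∧ x) = ¬U = U

U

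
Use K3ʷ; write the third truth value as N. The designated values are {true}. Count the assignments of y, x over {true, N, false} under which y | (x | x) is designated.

3

Designated under: (y=true, x=true); (y=true, x=false); (y=false, x=true).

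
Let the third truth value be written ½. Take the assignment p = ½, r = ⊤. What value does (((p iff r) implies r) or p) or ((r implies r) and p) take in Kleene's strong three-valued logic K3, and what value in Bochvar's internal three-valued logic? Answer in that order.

⊤; ½

In Kleene's strong three-valued logic K3: p iff r = ½ iff ⊤ = ½
(p iff r) implies r = ½ implies ⊤ = ⊤
((p iff r) implies r) or p = ⊤ or ½ = ⊤
r implies r = ⊤ implies ⊤ = ⊤
(r implies r) and p = ⊤ and ½ = ½
(((p iff r) implies r) or p) or ((r implies r) and p) = ⊤ or ½ = ⊤
In Bochvar's internal three-valued logic: p iff r = ½ iff ⊤ = ½
(p iff r) implies r = ½ implies ⊤ = ½  [any arg is the third value ⇒ result is the third value]
((p iff r) implies r) or p = ½ or ½ = ½
r implies r = ⊤ implies ⊤ = ⊤
(r implies r) and p = ⊤ and ½ = ½
(((p iff r) implies r) or p) or ((r implies r) and p) = ½ or ½ = ½
They differ because Kleene's strong three-valued logic K3 and Bochvar's internal three-valued logic treat ½ differently under the binary connectives.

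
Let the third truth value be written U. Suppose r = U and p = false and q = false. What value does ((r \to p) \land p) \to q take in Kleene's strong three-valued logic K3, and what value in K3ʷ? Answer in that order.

In Kleene's strong three-valued logic K3: r \to p = U \to false = U  [\lnot U \lor false]
(r \to p) \land p = U \land false = false
((r \to p) \land p) \to q = false \to false = true
In K3ʷ: r \to p = U \to false = U
(r \to p) \land p = U \land false = U
((r \to p) \land p) \to q = U \to false = U
They differ because Kleene's strong three-valued logic K3 and K3ʷ treat U differently under the binary connectives.

true; U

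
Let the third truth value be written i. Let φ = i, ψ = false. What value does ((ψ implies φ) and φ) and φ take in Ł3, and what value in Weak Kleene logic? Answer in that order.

In Ł3: ψ implies φ = false implies i = true
(ψ implies φ) and φ = true and i = i
((ψ implies φ) and φ) and φ = i and i = i
In Weak Kleene logic: ψ implies φ = false implies i = i  [any arg is the third value ⇒ result is the third value]
(ψ implies φ) and φ = i and i = i
((ψ implies φ) and φ) and φ = i and i = i

i; i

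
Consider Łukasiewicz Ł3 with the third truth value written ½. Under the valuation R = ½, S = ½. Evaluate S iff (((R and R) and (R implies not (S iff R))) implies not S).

½

R and R = ½ and ½ = ½
S iff R = ½ iff ½ = True
not (S iff R) = not True = False
R implies not (S iff R) = ½ implies False = ½
(R and R) and (R implies not (S iff R)) = ½ and ½ = ½
not S = not ½ = ½
((R and R) and (R implies not (S iff R))) implies not S = ½ implies ½ = True
S iff (((R and R) and (R implies not (S iff R))) implies not S) = ½ iff True = ½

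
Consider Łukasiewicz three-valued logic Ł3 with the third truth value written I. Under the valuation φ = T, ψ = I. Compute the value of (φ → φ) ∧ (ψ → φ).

T

φ → φ = T → T = T
ψ → φ = I → T = T  [min(1, 1−½+1)]
(φ → φ) ∧ (ψ → φ) = T ∧ T = T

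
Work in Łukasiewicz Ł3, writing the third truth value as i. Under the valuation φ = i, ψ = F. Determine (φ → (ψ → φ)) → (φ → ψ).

ψ → φ = F → i = T
φ → (ψ → φ) = i → T = T
φ → ψ = i → F = i
(φ → (ψ → φ)) → (φ → ψ) = T → i = i

i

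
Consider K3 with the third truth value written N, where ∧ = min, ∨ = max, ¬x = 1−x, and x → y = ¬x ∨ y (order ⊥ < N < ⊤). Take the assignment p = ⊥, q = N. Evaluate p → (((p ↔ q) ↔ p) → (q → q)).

⊤

p ↔ q = ⊥ ↔ N = N
(p ↔ q) ↔ p = N ↔ ⊥ = N
q → q = N → N = N  [¬N ∨ N]
((p ↔ q) ↔ p) → (q → q) = N → N = N
p → (((p ↔ q) ↔ p) → (q → q)) = ⊥ → N = ⊤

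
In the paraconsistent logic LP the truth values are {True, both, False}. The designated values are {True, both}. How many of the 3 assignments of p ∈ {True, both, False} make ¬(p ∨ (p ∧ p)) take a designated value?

p=True: False ·
p=both: both ✓
p=False: True ✓

2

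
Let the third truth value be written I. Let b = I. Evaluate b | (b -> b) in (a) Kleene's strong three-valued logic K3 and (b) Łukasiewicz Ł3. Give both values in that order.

In Kleene's strong three-valued logic K3: b -> b = I -> I = I  [~I | I]
b | (b -> b) = I | I = I
In Łukasiewicz Ł3: b -> b = I -> I = T  [min(1, 1−½+½)]
b | (b -> b) = I | T = T
They differ because Kleene's strong three-valued logic K3 and Łukasiewicz Ł3 treat I differently under implication.

I; T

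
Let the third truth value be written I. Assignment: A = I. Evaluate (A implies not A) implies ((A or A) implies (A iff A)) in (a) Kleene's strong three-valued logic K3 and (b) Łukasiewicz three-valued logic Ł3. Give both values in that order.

I; true

In Kleene's strong three-valued logic K3: not A = not I = I
A implies not A = I implies I = I  [not I or I]
A or A = I or I = I
A iff A = I iff I = I
(A or A) implies (A iff A) = I implies I = I
(A implies not A) implies ((A or A) implies (A iff A)) = I implies I = I
In Łukasiewicz three-valued logic Ł3: not A = not I = I
A implies not A = I implies I = true  [min(1, 1−½+½)]
A or A = I or I = I
A iff A = I iff I = true
(A or A) implies (A iff A) = I implies true = true
(A implies not A) implies ((A or A) implies (A iff A)) = true implies true = true
They differ because Kleene's strong three-valued logic K3 and Łukasiewicz three-valued logic Ł3 treat I differently under implication.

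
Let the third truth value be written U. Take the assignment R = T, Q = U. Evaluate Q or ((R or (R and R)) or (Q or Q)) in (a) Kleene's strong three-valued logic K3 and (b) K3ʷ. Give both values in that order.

T; U

In Kleene's strong three-valued logic K3: R and R = T and T = T
R or (R and R) = T or T = T
Q or Q = U or U = U
(R or (R and R)) or (Q or Q) = T or U = T
Q or ((R or (R and R)) or (Q or Q)) = U or T = T
In K3ʷ: R and R = T and T = T
R or (R and R) = T or T = T
Q or Q = U or U = U
(R or (R and R)) or (Q or Q) = T or U = U
Q or ((R or (R and R)) or (Q or Q)) = U or U = U
They differ because Kleene's strong three-valued logic K3 and K3ʷ treat U differently under the binary connectives.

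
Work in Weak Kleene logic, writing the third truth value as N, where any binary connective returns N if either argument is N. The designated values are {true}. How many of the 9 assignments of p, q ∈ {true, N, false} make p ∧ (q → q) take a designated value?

Designated under: (p=true, q=true); (p=true, q=false).

2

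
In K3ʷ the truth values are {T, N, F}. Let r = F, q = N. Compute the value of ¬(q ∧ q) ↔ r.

N

q ∧ q = N ∧ N = N
¬(q ∧ q) = ¬N = N
¬(q ∧ q) ↔ r = N ↔ F = N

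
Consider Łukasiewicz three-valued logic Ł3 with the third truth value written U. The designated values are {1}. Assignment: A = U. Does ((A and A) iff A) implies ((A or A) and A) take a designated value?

A and A = U and U = U
(A and A) iff A = U iff U = 1
A or A = U or U = U
(A or A) and A = U and U = U
((A and A) iff A) implies ((A or A) and A) = 1 implies U = U
U ∉ {1}.

No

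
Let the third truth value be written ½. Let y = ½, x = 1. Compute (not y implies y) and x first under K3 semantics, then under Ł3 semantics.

½; 1

In K3: not y = not ½ = ½
not y implies y = ½ implies ½ = ½  [not ½ or ½]
(not y implies y) and x = ½ and 1 = ½
In Ł3: not y = not ½ = ½
not y implies y = ½ implies ½ = 1  [min(1, 1−½+½)]
(not y implies y) and x = 1 and 1 = 1
They differ because K3 and Ł3 treat ½ differently under implication.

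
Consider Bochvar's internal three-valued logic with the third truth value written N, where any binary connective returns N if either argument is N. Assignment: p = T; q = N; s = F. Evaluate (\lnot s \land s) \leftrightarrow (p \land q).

N

\lnot s = \lnot F = T
\lnot s \land s = T \land F = F
p \land q = T \land N = N
(\lnot s \land s) \leftrightarrow (p \land q) = F \leftrightarrow N = N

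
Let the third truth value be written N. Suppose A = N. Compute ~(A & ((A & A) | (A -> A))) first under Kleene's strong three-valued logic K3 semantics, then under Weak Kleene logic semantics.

N; N

In Kleene's strong three-valued logic K3: A & A = N & N = N
A -> A = N -> N = N
(A & A) | (A -> A) = N | N = N
A & ((A & A) | (A -> A)) = N & N = N
~(A & ((A & A) | (A -> A))) = ~N = N
In Weak Kleene logic: A & A = N & N = N
A -> A = N -> N = N  [any arg is the third value ⇒ result is the third value]
(A & A) | (A -> A) = N | N = N
A & ((A & A) | (A -> A)) = N & N = N
~(A & ((A & A) | (A -> A))) = ~N = N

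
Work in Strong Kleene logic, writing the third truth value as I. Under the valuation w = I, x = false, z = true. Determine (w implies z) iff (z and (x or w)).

I

w implies z = I implies true = true  [not I or true]
x or w = false or I = I
z and (x or w) = true and I = I
(w implies z) iff (z and (x or w)) = true iff I = I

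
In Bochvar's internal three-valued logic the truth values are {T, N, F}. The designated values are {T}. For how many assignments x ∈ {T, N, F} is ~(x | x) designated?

1

x=T: F ·
x=N: N ·
x=F: T ✓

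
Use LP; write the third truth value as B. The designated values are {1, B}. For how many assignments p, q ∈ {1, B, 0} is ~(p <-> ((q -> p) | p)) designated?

5

Of the 9 assignments, 5 give a value in {1, B}.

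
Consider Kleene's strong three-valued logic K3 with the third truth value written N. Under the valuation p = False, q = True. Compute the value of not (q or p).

False

q or p = True or False = True
not (q or p) = not True = False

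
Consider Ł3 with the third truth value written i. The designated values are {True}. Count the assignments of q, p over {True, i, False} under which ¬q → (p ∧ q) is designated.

5

Of the 9 assignments, 5 give a value in {True}.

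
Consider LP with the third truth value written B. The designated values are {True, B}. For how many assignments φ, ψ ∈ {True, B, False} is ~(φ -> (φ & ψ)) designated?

5

Of the 9 assignments, 5 give a value in {True, B}.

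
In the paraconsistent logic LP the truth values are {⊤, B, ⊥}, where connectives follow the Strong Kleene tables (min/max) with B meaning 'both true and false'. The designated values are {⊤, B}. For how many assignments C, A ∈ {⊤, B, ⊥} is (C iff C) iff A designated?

7

Of the 9 assignments, 7 give a value in {⊤, B}.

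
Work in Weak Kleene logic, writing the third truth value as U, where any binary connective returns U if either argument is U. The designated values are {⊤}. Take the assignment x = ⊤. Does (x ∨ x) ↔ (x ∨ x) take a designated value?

Yes

x ∨ x = ⊤ ∨ ⊤ = ⊤
x ∨ x = ⊤ ∨ ⊤ = ⊤
(x ∨ x) ↔ (x ∨ x) = ⊤ ↔ ⊤ = ⊤
⊤ ∈ {⊤}.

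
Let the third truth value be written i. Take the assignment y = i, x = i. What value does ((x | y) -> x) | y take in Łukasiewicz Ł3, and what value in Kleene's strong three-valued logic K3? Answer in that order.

True; i

In Łukasiewicz Ł3: x | y = i | i = i
(x | y) -> x = i -> i = True  [min(1, 1−½+½)]
((x | y) -> x) | y = True | i = True
In Kleene's strong three-valued logic K3: x | y = i | i = i
(x | y) -> x = i -> i = i  [~i | i]
((x | y) -> x) | y = i | i = i
They differ because Łukasiewicz Ł3 and Kleene's strong three-valued logic K3 treat i differently under implication.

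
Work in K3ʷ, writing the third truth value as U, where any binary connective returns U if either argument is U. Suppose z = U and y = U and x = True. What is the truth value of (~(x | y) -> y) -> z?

U

x | y = True | U = U
~(x | y) = ~U = U
~(x | y) -> y = U -> U = U  [any arg is the third value ⇒ result is the third value]
(~(x | y) -> y) -> z = U -> U = U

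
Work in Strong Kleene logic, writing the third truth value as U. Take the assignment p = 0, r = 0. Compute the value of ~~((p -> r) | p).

1

p -> r = 0 -> 0 = 1
(p -> r) | p = 1 | 0 = 1
~((p -> r) | p) = ~1 = 0
~~((p -> r) | p) = ~0 = 1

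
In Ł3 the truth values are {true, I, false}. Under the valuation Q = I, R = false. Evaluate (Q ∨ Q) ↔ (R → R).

I

Q ∨ Q = I ∨ I = I
R → R = false → false = true
(Q ∨ Q) ↔ (R → R) = I ↔ true = I  [1 − |½−1|]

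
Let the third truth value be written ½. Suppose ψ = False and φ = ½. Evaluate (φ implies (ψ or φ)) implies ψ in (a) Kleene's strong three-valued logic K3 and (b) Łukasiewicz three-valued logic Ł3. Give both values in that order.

In Kleene's strong three-valued logic K3: ψ or φ = False or ½ = ½
φ implies (ψ or φ) = ½ implies ½ = ½  [not ½ or ½]
(φ implies (ψ or φ)) implies ψ = ½ implies False = ½
In Łukasiewicz three-valued logic Ł3: ψ or φ = False or ½ = ½
φ implies (ψ or φ) = ½ implies ½ = True  [min(1, 1−½+½)]
(φ implies (ψ or φ)) implies ψ = True implies False = False
They differ because Kleene's strong three-valued logic K3 and Łukasiewicz three-valued logic Ł3 treat ½ differently under implication.

½; False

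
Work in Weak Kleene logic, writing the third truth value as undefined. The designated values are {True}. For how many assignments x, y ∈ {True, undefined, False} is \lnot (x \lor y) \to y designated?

Designated under: (x=True, y=True); (x=True, y=False); (x=False, y=True).

3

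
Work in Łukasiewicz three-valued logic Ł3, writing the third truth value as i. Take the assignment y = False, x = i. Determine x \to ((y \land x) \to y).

y \land x = False \land i = False
(y \land x) \to y = False \to False = True
x \to ((y \land x) \to y) = i \to True = True

True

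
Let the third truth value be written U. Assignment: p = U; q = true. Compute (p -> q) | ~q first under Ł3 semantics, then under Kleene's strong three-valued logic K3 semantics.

true; true

In Ł3: p -> q = U -> true = true
~q = ~true = false
(p -> q) | ~q = true | false = true
In Kleene's strong three-valued logic K3: p -> q = U -> true = true
~q = ~true = false
(p -> q) | ~q = true | false = true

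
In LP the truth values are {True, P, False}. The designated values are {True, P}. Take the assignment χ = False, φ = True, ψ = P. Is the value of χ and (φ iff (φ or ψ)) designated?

φ or ψ = True or P = True
φ iff (φ or ψ) = True iff True = True
χ and (φ iff (φ or ψ)) = False and True = False
False ∉ {True, P}.

No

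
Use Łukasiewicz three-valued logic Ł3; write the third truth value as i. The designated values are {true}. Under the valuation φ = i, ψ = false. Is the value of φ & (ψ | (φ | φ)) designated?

φ | φ = i | i = i
ψ | (φ | φ) = false | i = i
φ & (ψ | (φ | φ)) = i & i = i
i ∉ {true}.

No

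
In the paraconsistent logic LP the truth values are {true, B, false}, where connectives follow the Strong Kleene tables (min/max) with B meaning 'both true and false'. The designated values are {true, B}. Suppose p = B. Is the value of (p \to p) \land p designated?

p \to p = B \to B = B
(p \to p) \land p = B \land B = B
B ∈ {true, B}.

Yes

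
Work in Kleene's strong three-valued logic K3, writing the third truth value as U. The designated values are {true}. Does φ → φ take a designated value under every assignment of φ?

Countermodel: φ=U gives U, which is not designated.

No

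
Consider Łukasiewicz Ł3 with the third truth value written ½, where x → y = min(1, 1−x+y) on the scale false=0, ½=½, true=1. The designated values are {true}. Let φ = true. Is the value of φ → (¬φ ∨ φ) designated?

¬φ = ¬true = false
¬φ ∨ φ = false ∨ true = true
φ → (¬φ ∨ φ) = true → true = true
true ∈ {true}.

Yes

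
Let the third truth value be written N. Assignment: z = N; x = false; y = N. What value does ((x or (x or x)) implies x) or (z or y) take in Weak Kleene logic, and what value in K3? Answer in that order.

In Weak Kleene logic: x or x = false or false = false
x or (x or x) = false or false = false
(x or (x or x)) implies x = false implies false = true
z or y = N or N = N
((x or (x or x)) implies x) or (z or y) = true or N = N
In K3: x or x = false or false = false
x or (x or x) = false or false = false
(x or (x or x)) implies x = false implies false = true
z or y = N or N = N
((x or (x or x)) implies x) or (z or y) = true or N = true
They differ because Weak Kleene logic and K3 treat N differently under the binary connectives.

N; true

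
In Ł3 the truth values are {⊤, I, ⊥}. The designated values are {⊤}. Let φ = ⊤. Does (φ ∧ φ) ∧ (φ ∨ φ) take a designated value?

Yes

φ ∧ φ = ⊤ ∧ ⊤ = ⊤
φ ∨ φ = ⊤ ∨ ⊤ = ⊤
(φ ∧ φ) ∧ (φ ∨ φ) = ⊤ ∧ ⊤ = ⊤
⊤ ∈ {⊤}.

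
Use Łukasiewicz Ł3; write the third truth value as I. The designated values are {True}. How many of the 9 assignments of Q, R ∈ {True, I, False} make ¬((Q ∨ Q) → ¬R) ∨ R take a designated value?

3

Designated under: (Q=True, R=True); (Q=I, R=True); (Q=False, R=True).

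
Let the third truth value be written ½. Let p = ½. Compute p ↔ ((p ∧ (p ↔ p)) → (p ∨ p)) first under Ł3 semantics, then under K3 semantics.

In Ł3: p ↔ p = ½ ↔ ½ = T
p ∧ (p ↔ p) = ½ ∧ T = ½
p ∨ p = ½ ∨ ½ = ½
(p ∧ (p ↔ p)) → (p ∨ p) = ½ → ½ = T
p ↔ ((p ∧ (p ↔ p)) → (p ∨ p)) = ½ ↔ T = ½
In K3: p ↔ p = ½ ↔ ½ = ½
p ∧ (p ↔ p) = ½ ∧ ½ = ½
p ∨ p = ½ ∨ ½ = ½
(p ∧ (p ↔ p)) → (p ∨ p) = ½ → ½ = ½  [¬½ ∨ ½]
p ↔ ((p ∧ (p ↔ p)) → (p ∨ p)) = ½ ↔ ½ = ½

½; ½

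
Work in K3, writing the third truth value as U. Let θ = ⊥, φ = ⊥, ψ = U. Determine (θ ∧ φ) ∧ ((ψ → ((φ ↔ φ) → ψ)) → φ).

θ ∧ φ = ⊥ ∧ ⊥ = ⊥
φ ↔ φ = ⊥ ↔ ⊥ = ⊤
(φ ↔ φ) → ψ = ⊤ → U = U  [¬⊤ ∨ U]
ψ → ((φ ↔ φ) → ψ) = U → U = U
(ψ → ((φ ↔ φ) → ψ)) → φ = U → ⊥ = U
(θ ∧ φ) ∧ ((ψ → ((φ ↔ φ) → ψ)) → φ) = ⊥ ∧ U = ⊥

⊥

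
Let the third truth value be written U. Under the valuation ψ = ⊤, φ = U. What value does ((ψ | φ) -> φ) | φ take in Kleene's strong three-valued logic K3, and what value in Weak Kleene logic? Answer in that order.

U; U

In Kleene's strong three-valued logic K3: ψ | φ = ⊤ | U = ⊤
(ψ | φ) -> φ = ⊤ -> U = U
((ψ | φ) -> φ) | φ = U | U = U
In Weak Kleene logic: ψ | φ = ⊤ | U = U
(ψ | φ) -> φ = U -> U = U  [any arg is the third value ⇒ result is the third value]
((ψ | φ) -> φ) | φ = U | U = U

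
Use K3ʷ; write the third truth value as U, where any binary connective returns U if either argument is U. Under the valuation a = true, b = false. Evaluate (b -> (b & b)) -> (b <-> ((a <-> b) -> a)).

false

b & b = false & false = false
b -> (b & b) = false -> false = true
a <-> b = true <-> false = false
(a <-> b) -> a = false -> true = true
b <-> ((a <-> b) -> a) = false <-> true = false
(b -> (b & b)) -> (b <-> ((a <-> b) -> a)) = true -> false = false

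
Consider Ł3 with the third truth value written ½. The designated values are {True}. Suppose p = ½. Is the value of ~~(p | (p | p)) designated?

p | p = ½ | ½ = ½
p | (p | p) = ½ | ½ = ½
~(p | (p | p)) = ~½ = ½
~~(p | (p | p)) = ~½ = ½
½ ∉ {True}.

No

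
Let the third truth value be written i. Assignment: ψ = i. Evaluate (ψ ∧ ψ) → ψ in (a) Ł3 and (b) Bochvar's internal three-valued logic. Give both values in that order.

1; i

In Ł3: ψ ∧ ψ = i ∧ i = i
(ψ ∧ ψ) → ψ = i → i = 1  [min(1, 1−½+½)]
In Bochvar's internal three-valued logic: ψ ∧ ψ = i ∧ i = i
(ψ ∧ ψ) → ψ = i → i = i  [any arg is the third value ⇒ result is the third value]
They differ because Ł3 and Bochvar's internal three-valued logic treat i differently under the binary connectives.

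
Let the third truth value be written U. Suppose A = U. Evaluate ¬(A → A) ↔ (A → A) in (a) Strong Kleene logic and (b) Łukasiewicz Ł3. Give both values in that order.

In Strong Kleene logic: A → A = U → U = U  [¬U ∨ U]
¬(A → A) = ¬U = U
A → A = U → U = U
¬(A → A) ↔ (A → A) = U ↔ U = U
In Łukasiewicz Ł3: A → A = U → U = T  [min(1, 1−½+½)]
¬(A → A) = ¬T = F
A → A = U → U = T
¬(A → A) ↔ (A → A) = F ↔ T = F
They differ because Strong Kleene logic and Łukasiewicz Ł3 treat U differently under implication.

U; F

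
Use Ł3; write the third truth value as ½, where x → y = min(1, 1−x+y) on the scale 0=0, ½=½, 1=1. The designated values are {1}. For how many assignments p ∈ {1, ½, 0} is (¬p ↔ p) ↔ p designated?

p=1: 0 ·
p=½: ½ ·
p=0: 1 ✓

1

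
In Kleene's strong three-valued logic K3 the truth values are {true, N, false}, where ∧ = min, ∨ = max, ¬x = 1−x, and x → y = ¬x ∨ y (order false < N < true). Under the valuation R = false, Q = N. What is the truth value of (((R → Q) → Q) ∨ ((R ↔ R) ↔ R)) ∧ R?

false

R → Q = false → N = true
(R → Q) → Q = true → N = N
R ↔ R = false ↔ false = true
(R ↔ R) ↔ R = true ↔ false = false
((R → Q) → Q) ∨ ((R ↔ R) ↔ R) = N ∨ false = N
(((R → Q) → Q) ∨ ((R ↔ R) ↔ R)) ∧ R = N ∧ false = false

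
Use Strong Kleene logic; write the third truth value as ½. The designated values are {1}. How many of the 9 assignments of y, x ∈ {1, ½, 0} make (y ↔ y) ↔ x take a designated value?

Designated under: (y=1, x=1); (y=0, x=1).

2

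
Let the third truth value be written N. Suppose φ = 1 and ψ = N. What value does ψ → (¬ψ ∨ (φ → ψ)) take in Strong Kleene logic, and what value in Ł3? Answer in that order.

N; 1

In Strong Kleene logic: ¬ψ = ¬N = N
φ → ψ = 1 → N = N  [¬1 ∨ N]
¬ψ ∨ (φ → ψ) = N ∨ N = N
ψ → (¬ψ ∨ (φ → ψ)) = N → N = N
In Ł3: ¬ψ = ¬N = N
φ → ψ = 1 → N = N  [min(1, 1−1+½)]
¬ψ ∨ (φ → ψ) = N ∨ N = N
ψ → (¬ψ ∨ (φ → ψ)) = N → N = 1
They differ because Strong Kleene logic and Ł3 treat N differently under implication.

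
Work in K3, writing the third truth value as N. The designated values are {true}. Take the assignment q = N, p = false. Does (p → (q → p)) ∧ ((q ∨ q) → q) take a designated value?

q → p = N → false = N
p → (q → p) = false → N = true
q ∨ q = N ∨ N = N
(q ∨ q) → q = N → N = N
(p → (q → p)) ∧ ((q ∨ q) → q) = true ∧ N = N
N ∉ {true}.

No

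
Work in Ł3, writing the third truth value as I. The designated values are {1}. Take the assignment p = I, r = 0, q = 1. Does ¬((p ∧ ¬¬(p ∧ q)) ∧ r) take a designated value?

p ∧ q = I ∧ 1 = I
¬(p ∧ q) = ¬I = I
¬¬(p ∧ q) = ¬I = I
p ∧ ¬¬(p ∧ q) = I ∧ I = I
(p ∧ ¬¬(p ∧ q)) ∧ r = I ∧ 0 = 0
¬((p ∧ ¬¬(p ∧ q)) ∧ r) = ¬0 = 1
1 ∈ {1}.

Yes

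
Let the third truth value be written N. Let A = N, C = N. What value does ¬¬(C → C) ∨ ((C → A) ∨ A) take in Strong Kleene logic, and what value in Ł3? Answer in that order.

In Strong Kleene logic: C → C = N → N = N  [¬N ∨ N]
¬(C → C) = ¬N = N
¬¬(C → C) = ¬N = N
C → A = N → N = N
(C → A) ∨ A = N ∨ N = N
¬¬(C → C) ∨ ((C → A) ∨ A) = N ∨ N = N
In Ł3: C → C = N → N = true  [min(1, 1−½+½)]
¬(C → C) = ¬true = false
¬¬(C → C) = ¬false = true
C → A = N → N = true
(C → A) ∨ A = true ∨ N = true
¬¬(C → C) ∨ ((C → A) ∨ A) = true ∨ true = true
They differ because Strong Kleene logic and Ł3 treat N differently under implication.

N; true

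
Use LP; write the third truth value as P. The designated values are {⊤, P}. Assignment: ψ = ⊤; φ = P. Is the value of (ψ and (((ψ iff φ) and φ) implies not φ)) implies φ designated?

Yes

ψ iff φ = ⊤ iff P = P
(ψ iff φ) and φ = P and P = P
not φ = not P = P
((ψ iff φ) and φ) implies not φ = P implies P = P  [not P or P]
ψ and (((ψ iff φ) and φ) implies not φ) = ⊤ and P = P
(ψ and (((ψ iff φ) and φ) implies not φ)) implies φ = P implies P = P
P ∈ {⊤, P}.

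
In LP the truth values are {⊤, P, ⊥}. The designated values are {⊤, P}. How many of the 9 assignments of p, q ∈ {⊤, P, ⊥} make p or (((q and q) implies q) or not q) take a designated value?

9

Of the 9 assignments, 9 give a value in {⊤, P}.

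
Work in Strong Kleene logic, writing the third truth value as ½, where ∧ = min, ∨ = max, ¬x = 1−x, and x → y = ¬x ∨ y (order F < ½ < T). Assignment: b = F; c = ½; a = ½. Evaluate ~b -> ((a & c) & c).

~b = ~F = T
a & c = ½ & ½ = ½
(a & c) & c = ½ & ½ = ½
~b -> ((a & c) & c) = T -> ½ = ½  [~T | ½]

½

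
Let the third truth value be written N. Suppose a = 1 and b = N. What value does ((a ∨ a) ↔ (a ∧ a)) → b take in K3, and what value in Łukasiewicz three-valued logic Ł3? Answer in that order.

N; N

In K3: a ∨ a = 1 ∨ 1 = 1
a ∧ a = 1 ∧ 1 = 1
(a ∨ a) ↔ (a ∧ a) = 1 ↔ 1 = 1
((a ∨ a) ↔ (a ∧ a)) → b = 1 → N = N  [¬1 ∨ N]
In Łukasiewicz three-valued logic Ł3: a ∨ a = 1 ∨ 1 = 1
a ∧ a = 1 ∧ 1 = 1
(a ∨ a) ↔ (a ∧ a) = 1 ↔ 1 = 1
((a ∨ a) ↔ (a ∧ a)) → b = 1 → N = N  [min(1, 1−1+½)]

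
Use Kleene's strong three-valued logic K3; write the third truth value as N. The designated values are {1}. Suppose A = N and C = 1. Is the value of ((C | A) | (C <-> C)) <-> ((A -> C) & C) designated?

Yes

C | A = 1 | N = 1
C <-> C = 1 <-> 1 = 1
(C | A) | (C <-> C) = 1 | 1 = 1
A -> C = N -> 1 = 1  [~N | 1]
(A -> C) & C = 1 & 1 = 1
((C | A) | (C <-> C)) <-> ((A -> C) & C) = 1 <-> 1 = 1
1 ∈ {1}.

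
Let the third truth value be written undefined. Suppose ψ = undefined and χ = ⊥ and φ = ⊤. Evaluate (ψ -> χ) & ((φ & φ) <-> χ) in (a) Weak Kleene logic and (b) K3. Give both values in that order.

undefined; ⊥

In Weak Kleene logic: ψ -> χ = undefined -> ⊥ = undefined  [any arg is the third value ⇒ result is the third value]
φ & φ = ⊤ & ⊤ = ⊤
(φ & φ) <-> χ = ⊤ <-> ⊥ = ⊥
(ψ -> χ) & ((φ & φ) <-> χ) = undefined & ⊥ = undefined
In K3: ψ -> χ = undefined -> ⊥ = undefined  [~undefined | ⊥]
φ & φ = ⊤ & ⊤ = ⊤
(φ & φ) <-> χ = ⊤ <-> ⊥ = ⊥
(ψ -> χ) & ((φ & φ) <-> χ) = undefined & ⊥ = ⊥
They differ because Weak Kleene logic and K3 treat undefined differently under the binary connectives.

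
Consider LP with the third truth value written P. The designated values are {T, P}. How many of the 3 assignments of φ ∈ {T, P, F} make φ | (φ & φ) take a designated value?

φ=T: T ✓
φ=P: P ✓
φ=F: F ·

2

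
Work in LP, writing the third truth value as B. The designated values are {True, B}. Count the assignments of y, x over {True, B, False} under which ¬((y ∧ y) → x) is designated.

4

Designated under: (y=True, x=B); (y=True, x=False); (y=B, x=B); (y=B, x=False).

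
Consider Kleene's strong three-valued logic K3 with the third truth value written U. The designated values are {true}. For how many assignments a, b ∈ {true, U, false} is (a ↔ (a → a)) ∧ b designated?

1

Designated under: (a=true, b=true).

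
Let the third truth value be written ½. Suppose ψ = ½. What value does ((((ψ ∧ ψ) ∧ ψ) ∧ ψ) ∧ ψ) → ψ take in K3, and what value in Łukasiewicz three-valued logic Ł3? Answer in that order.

In K3: ψ ∧ ψ = ½ ∧ ½ = ½
(ψ ∧ ψ) ∧ ψ = ½ ∧ ½ = ½
((ψ ∧ ψ) ∧ ψ) ∧ ψ = ½ ∧ ½ = ½
(((ψ ∧ ψ) ∧ ψ) ∧ ψ) ∧ ψ = ½ ∧ ½ = ½
((((ψ ∧ ψ) ∧ ψ) ∧ ψ) ∧ ψ) → ψ = ½ → ½ = ½  [¬½ ∨ ½]
In Łukasiewicz three-valued logic Ł3: ψ ∧ ψ = ½ ∧ ½ = ½
(ψ ∧ ψ) ∧ ψ = ½ ∧ ½ = ½
((ψ ∧ ψ) ∧ ψ) ∧ ψ = ½ ∧ ½ = ½
(((ψ ∧ ψ) ∧ ψ) ∧ ψ) ∧ ψ = ½ ∧ ½ = ½
((((ψ ∧ ψ) ∧ ψ) ∧ ψ) ∧ ψ) → ψ = ½ → ½ = True  [min(1, 1−½+½)]
They differ because K3 and Łukasiewicz three-valued logic Ł3 treat ½ differently under implication.

½; True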